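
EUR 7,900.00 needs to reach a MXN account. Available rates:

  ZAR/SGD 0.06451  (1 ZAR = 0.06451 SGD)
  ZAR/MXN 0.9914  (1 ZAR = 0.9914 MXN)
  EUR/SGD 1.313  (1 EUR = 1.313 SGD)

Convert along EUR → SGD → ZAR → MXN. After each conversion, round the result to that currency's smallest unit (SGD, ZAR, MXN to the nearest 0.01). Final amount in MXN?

MXN 159,409.32

EUR 7,900.00 × 1.313 = SGD 10,372.70
SGD 10,372.70 ÷ 0.06451 = ZAR 160,792.13
ZAR 160,792.13 × 0.9914 = MXN 159,409.32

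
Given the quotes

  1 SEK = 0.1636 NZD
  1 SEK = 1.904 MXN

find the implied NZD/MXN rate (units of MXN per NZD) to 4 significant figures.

NZD/MXN = 11.64

1 NZD ÷ 0.1636 = 6.11247 SEK
6.11247 SEK × 1.904 = 11.6381 MXN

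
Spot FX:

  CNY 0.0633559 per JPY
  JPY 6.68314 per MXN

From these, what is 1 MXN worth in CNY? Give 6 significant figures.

MXN/CNY = 0.423416

1 MXN × 6.68314 = 6.68314 JPY
6.68314 JPY × 0.0633559 = 0.423416 CNY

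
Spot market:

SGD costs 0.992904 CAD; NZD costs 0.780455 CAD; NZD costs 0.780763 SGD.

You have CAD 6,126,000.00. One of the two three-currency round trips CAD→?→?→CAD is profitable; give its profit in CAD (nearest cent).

Profitable loop is CAD → SGD → NZD → CAD:
CAD 6,126,000.00 ÷ 0.992904 = SGD 6,169,780.76
SGD 6,169,780.76 ÷ 0.780763 = NZD 7,902,245.32
NZD 7,902,245.32 × 0.780455 = CAD 6,167,346.87
Profit = CAD 6,167,346.87 − CAD 6,126,000.00

Profit: CAD 41,346.87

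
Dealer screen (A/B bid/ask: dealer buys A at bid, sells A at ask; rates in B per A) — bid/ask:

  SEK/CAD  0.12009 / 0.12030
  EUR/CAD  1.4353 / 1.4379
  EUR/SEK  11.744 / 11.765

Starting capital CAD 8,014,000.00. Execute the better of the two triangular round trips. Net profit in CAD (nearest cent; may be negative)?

Best loop CAD → SEK → EUR → CAD:
CAD 8,014,000.00 ÷ 0.12030 (buy SEK at ask) = SEK 66,616,791.35
SEK 66,616,791.35 ÷ 11.765 (buy EUR at ask) = EUR 5,662,285.71
EUR 5,662,285.71 × 1.4353 (sell EUR at bid) = CAD 8,127,078.68

Net profit: CAD 113,078.68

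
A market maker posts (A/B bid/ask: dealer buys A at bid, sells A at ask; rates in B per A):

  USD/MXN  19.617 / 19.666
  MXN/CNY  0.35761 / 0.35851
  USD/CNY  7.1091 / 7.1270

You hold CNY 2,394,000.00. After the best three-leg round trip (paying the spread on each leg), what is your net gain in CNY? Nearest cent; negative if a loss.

Best loop CNY → MXN → USD → CNY:
CNY 2,394,000.00 ÷ 0.35851 (buy MXN at ask) = MXN 6,677,638.00
MXN 6,677,638.00 ÷ 19.666 (buy USD at ask) = USD 339,552.43
USD 339,552.43 × 7.1091 (sell USD at bid) = CNY 2,413,912.15

Net profit: CNY 19,912.15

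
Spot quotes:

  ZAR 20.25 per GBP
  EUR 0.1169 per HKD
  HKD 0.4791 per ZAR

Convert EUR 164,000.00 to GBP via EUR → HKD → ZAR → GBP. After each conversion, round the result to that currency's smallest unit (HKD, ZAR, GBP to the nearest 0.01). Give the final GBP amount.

GBP 144,603.28

EUR 164,000.00 ÷ 0.1169 = HKD 1,402,908.47
HKD 1,402,908.47 ÷ 0.4791 = ZAR 2,928,216.38
ZAR 2,928,216.38 ÷ 20.25 = GBP 144,603.28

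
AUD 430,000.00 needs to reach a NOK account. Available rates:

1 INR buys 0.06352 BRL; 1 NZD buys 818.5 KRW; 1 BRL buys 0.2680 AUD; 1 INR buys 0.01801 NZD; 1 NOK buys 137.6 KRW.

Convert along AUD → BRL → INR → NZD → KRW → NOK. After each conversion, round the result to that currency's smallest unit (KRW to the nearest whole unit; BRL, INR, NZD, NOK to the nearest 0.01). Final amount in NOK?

AUD 430,000.00 ÷ 0.2680 = BRL 1,604,477.61
BRL 1,604,477.61 ÷ 0.06352 = INR 25,259,408.22
INR 25,259,408.22 × 0.01801 = NZD 454,921.94
NZD 454,921.94 × 818.5 = KRW 372,353,608
KRW 372,353,608 ÷ 137.6 = NOK 2,706,058.20

NOK 2,706,058.20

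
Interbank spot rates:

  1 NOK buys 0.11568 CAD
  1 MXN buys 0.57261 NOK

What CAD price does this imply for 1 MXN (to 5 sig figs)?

1 MXN × 0.57261 = 0.57261 NOK
0.57261 NOK × 0.11568 = 0.0662395 CAD

MXN/CAD = 0.066240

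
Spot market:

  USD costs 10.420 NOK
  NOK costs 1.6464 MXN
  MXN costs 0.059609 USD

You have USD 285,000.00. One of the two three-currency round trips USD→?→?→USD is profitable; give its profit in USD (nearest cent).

Profit: USD 6,447.12

Profitable loop is USD → NOK → MXN → USD:
USD 285,000.00 × 10.420 = NOK 2,969,700.00
NOK 2,969,700.00 × 1.6464 = MXN 4,889,314.08
MXN 4,889,314.08 × 0.059609 = USD 291,447.12
Profit = USD 291,447.12 − USD 285,000.00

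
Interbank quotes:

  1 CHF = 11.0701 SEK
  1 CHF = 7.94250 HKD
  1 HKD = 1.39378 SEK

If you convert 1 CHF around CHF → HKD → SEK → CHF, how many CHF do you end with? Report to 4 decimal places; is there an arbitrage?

Around CHF → HKD → SEK → CHF: 1 × 7.94250 × 1.39378 ÷ 11.0701 = 1.000000
Product ≈ 1 (deviation 0.000%, within rounding noise).

1.0000 (no arbitrage)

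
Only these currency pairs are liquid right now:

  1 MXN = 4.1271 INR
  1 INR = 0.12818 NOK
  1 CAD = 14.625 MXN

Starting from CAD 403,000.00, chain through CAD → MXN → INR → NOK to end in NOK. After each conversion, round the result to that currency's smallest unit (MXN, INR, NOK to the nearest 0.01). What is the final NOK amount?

NOK 3,117,928.70

CAD 403,000.00 × 14.625 = MXN 5,893,875.00
MXN 5,893,875.00 × 4.1271 = INR 24,324,611.51
INR 24,324,611.51 × 0.12818 = NOK 3,117,928.70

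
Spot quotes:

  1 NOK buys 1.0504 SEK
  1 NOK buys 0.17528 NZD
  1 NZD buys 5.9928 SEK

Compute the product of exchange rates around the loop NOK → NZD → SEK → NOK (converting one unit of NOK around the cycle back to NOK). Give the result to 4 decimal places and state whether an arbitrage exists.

Around NOK → NZD → SEK → NOK: 1 × 0.17528 × 5.9928 ÷ 1.0504 = 1.000017
Product ≈ 1 (deviation 0.002%, within rounding noise).

1.0000 (no arbitrage)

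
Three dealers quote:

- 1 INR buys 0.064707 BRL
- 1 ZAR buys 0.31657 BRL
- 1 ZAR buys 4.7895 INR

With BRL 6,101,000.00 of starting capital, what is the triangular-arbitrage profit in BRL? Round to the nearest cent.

Profit: BRL 131,027.18

Profitable loop is BRL → INR → ZAR → BRL:
BRL 6,101,000.00 ÷ 0.064707 = INR 94,286,553.23
INR 94,286,553.23 ÷ 4.7895 = ZAR 19,686,095.26
ZAR 19,686,095.26 × 0.31657 = BRL 6,232,027.18
Profit = BRL 6,232,027.18 − BRL 6,101,000.00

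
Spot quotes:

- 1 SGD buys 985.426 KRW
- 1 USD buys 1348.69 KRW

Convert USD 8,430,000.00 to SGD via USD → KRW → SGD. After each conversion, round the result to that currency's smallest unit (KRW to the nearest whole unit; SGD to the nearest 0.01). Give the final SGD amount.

USD 8,430,000.00 × 1348.69 = KRW 11,369,456,700
KRW 11,369,456,700 ÷ 985.426 = SGD 11,537,605.77

SGD 11,537,605.77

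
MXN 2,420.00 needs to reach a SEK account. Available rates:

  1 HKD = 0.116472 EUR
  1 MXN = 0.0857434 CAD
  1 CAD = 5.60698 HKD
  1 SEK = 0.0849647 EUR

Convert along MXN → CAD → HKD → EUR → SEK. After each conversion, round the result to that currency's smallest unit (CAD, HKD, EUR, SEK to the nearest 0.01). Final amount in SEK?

SEK 1,594.90

MXN 2,420.00 × 0.0857434 = CAD 207.50
CAD 207.50 × 5.60698 = HKD 1,163.45
HKD 1,163.45 × 0.116472 = EUR 135.51
EUR 135.51 ÷ 0.0849647 = SEK 1,594.90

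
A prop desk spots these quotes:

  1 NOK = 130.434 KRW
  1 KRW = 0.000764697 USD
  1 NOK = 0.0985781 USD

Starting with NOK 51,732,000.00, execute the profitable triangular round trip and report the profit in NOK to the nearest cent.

Profitable loop is NOK → KRW → USD → NOK:
NOK 51,732,000.00 × 130.434 = KRW 6,747,611,688
KRW 6,747,611,688 × 0.000764697 = USD 5,159,878.41
USD 5,159,878.41 ÷ 0.0985781 = NOK 52,343,049.98
Profit = NOK 52,343,049.98 − NOK 51,732,000.00

Profit: NOK 611,049.98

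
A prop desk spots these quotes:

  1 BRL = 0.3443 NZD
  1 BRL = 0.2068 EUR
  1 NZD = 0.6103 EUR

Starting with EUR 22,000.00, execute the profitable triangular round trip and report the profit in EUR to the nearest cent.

Profit: EUR 353.86

Profitable loop is EUR → BRL → NZD → EUR:
EUR 22,000.00 ÷ 0.2068 = BRL 106,382.98
BRL 106,382.98 × 0.3443 = NZD 36,627.66
NZD 36,627.66 × 0.6103 = EUR 22,353.86
Profit = EUR 22,353.86 − EUR 22,000.00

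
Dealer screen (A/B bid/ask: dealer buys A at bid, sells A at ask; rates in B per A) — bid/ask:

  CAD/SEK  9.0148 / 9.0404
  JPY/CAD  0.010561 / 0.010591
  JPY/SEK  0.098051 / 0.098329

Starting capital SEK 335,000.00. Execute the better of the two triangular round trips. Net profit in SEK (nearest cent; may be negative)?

Net profit: SEK 8,061.69

Best loop SEK → CAD → JPY → SEK:
SEK 335,000.00 ÷ 9.0404 (buy CAD at ask) = CAD 37,055.88
CAD 37,055.88 ÷ 0.010591 (buy JPY at ask) = JPY 3,498,809
JPY 3,498,809 × 0.098051 (sell JPY at bid) = SEK 343,061.69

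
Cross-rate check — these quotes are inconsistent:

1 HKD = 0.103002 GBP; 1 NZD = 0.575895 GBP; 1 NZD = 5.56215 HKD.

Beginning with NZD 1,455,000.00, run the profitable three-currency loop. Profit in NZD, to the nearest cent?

Profitable loop is NZD → GBP → HKD → NZD:
NZD 1,455,000.00 × 0.575895 = GBP 837,927.23
GBP 837,927.23 ÷ 0.103002 = HKD 8,135,057.81
HKD 8,135,057.81 ÷ 5.56215 = NZD 1,462,574.33
Profit = NZD 1,462,574.33 − NZD 1,455,000.00

Profit: NZD 7,574.33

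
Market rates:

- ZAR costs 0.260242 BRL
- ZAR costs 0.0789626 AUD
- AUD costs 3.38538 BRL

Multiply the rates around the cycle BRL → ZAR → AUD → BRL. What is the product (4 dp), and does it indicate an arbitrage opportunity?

Around BRL → ZAR → AUD → BRL: 1 ÷ 0.260242 × 0.0789626 × 3.38538 = 1.027192
Product > 1; profitable direction is BRL → ZAR → AUD → BRL.

1.0272 (arbitrage exists)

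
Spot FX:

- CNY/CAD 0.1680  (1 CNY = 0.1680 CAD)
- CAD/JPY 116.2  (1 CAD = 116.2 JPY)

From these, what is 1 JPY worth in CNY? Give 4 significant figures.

JPY/CNY = 0.05123

1 JPY ÷ 116.2 = 0.00860585 CAD
0.00860585 CAD ÷ 0.1680 = 0.0512253 CNY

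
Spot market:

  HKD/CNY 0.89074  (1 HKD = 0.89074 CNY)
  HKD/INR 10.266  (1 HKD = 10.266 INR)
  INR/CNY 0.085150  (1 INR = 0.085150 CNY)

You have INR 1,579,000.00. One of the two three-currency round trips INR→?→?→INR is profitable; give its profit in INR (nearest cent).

Profit: INR 29,967.13

Profitable loop is INR → HKD → CNY → INR:
INR 1,579,000.00 ÷ 10.266 = HKD 153,808.69
HKD 153,808.69 × 0.89074 = CNY 137,003.55
CNY 137,003.55 ÷ 0.085150 = INR 1,608,967.13
Profit = INR 1,608,967.13 − INR 1,579,000.00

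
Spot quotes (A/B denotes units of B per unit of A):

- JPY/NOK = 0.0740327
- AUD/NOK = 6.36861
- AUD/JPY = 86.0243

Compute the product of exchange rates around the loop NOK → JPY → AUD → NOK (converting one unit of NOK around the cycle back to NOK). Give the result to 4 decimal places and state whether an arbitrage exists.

1.0000 (no arbitrage)

Around NOK → JPY → AUD → NOK: 1 ÷ 0.0740327 ÷ 86.0243 × 6.36861 = 1.000000
Product ≈ 1 (deviation 0.000%, within rounding noise).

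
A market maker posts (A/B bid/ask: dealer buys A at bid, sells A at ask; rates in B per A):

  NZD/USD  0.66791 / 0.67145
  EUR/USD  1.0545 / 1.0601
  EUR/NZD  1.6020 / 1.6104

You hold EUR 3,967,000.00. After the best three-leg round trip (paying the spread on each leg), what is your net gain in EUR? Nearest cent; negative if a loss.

Net profit: EUR 37,016.18

Best loop EUR → NZD → USD → EUR:
EUR 3,967,000.00 × 1.6020 (sell EUR at bid) = NZD 6,355,134.00
NZD 6,355,134.00 × 0.66791 (sell NZD at bid) = USD 4,244,657.55
USD 4,244,657.55 ÷ 1.0601 (buy EUR at ask) = EUR 4,004,016.18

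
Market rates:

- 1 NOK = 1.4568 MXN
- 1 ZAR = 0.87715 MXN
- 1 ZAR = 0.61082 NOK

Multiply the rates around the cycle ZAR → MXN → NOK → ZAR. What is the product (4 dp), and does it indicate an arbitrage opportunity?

0.9857 (arbitrage exists)

Around ZAR → MXN → NOK → ZAR: 1 × 0.87715 ÷ 1.4568 ÷ 0.61082 = 0.985736
Product < 1; profitable direction is ZAR → NOK → MXN → ZAR.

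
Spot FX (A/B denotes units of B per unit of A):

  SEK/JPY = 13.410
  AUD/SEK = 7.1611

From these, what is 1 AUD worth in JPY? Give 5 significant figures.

1 AUD × 7.1611 = 7.1611 SEK
7.1611 SEK × 13.410 = 96.0304 JPY

AUD/JPY = 96.030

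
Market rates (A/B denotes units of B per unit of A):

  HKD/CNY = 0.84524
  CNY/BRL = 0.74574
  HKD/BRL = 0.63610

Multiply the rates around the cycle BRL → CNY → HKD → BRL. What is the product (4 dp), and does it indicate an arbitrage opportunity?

1.0092 (arbitrage exists)

Around BRL → CNY → HKD → BRL: 1 ÷ 0.74574 ÷ 0.84524 × 0.63610 = 1.009155
Product > 1; profitable direction is BRL → CNY → HKD → BRL.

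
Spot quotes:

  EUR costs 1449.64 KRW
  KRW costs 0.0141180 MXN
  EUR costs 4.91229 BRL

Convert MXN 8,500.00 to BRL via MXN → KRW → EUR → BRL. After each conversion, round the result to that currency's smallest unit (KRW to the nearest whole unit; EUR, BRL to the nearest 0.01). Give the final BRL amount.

BRL 2,040.17

MXN 8,500.00 ÷ 0.0141180 = KRW 602,068
KRW 602,068 ÷ 1449.64 = EUR 415.32
EUR 415.32 × 4.91229 = BRL 2,040.17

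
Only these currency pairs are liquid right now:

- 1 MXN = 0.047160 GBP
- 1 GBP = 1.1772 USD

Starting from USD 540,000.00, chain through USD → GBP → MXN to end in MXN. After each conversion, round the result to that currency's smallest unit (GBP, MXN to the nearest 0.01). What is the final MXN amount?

MXN 9,726,793.89

USD 540,000.00 ÷ 1.1772 = GBP 458,715.60
GBP 458,715.60 ÷ 0.047160 = MXN 9,726,793.89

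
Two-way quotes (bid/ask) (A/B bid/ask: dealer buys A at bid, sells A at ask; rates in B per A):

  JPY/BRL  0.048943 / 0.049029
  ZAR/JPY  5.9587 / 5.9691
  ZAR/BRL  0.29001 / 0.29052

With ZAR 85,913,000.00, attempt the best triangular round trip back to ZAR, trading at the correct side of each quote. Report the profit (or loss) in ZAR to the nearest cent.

Net profit: ZAR 330,218.59

Best loop ZAR → JPY → BRL → ZAR:
ZAR 85,913,000.00 × 5.9587 (sell ZAR at bid) = JPY 511,929,793
JPY 511,929,793 × 0.048943 (sell JPY at bid) = BRL 25,055,379.86
BRL 25,055,379.86 ÷ 0.29052 (buy ZAR at ask) = ZAR 86,243,218.59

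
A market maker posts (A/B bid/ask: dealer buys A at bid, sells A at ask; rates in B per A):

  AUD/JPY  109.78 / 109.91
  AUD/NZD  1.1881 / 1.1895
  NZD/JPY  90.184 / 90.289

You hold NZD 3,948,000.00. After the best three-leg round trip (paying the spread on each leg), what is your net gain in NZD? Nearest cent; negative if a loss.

Best loop NZD → AUD → JPY → NZD:
NZD 3,948,000.00 ÷ 1.1895 (buy AUD at ask) = AUD 3,319,041.61
AUD 3,319,041.61 × 109.78 (sell AUD at bid) = JPY 364,364,388
JPY 364,364,388 ÷ 90.289 (buy NZD at ask) = NZD 4,035,534.65

Net profit: NZD 87,534.65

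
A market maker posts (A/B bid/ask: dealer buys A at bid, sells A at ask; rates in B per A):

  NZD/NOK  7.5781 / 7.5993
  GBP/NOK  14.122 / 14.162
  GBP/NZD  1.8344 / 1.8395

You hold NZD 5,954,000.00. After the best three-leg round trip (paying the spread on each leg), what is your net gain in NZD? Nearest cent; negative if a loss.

Best loop NZD → GBP → NOK → NZD:
NZD 5,954,000.00 ÷ 1.8395 (buy GBP at ask) = GBP 3,236,749.12
GBP 3,236,749.12 × 14.122 (sell GBP at bid) = NOK 45,709,371.02
NOK 45,709,371.02 ÷ 7.5993 (buy NZD at ask) = NZD 6,014,944.93

Net profit: NZD 60,944.93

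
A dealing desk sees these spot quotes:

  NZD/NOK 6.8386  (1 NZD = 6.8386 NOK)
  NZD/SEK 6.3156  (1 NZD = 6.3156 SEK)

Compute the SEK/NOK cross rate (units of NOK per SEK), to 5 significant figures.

SEK/NOK = 1.0828

1 SEK ÷ 6.3156 = 0.158338 NZD
0.158338 NZD × 6.8386 = 1.08281 NOK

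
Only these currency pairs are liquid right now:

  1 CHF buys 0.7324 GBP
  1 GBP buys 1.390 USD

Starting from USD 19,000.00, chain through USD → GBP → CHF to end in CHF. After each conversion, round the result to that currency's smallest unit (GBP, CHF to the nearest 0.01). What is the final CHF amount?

CHF 18,663.38

USD 19,000.00 ÷ 1.390 = GBP 13,669.06
GBP 13,669.06 ÷ 0.7324 = CHF 18,663.38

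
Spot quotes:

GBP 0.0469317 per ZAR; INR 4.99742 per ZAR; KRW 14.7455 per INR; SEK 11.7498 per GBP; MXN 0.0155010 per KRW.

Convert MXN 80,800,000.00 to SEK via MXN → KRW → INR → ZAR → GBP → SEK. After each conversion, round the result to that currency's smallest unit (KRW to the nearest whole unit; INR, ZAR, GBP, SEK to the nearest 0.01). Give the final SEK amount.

SEK 39,007,044.91

MXN 80,800,000.00 ÷ 0.0155010 = KRW 5,212,566,931
KRW 5,212,566,931 ÷ 14.7455 = INR 353,502,216.34
INR 353,502,216.34 ÷ 4.99742 = ZAR 70,736,943.53
ZAR 70,736,943.53 × 0.0469317 = GBP 3,319,805.01
GBP 3,319,805.01 × 11.7498 = SEK 39,007,044.91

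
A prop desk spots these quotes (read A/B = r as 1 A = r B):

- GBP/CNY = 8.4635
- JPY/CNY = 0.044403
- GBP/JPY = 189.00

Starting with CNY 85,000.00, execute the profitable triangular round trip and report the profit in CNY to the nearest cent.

Profit: CNY 722.50

Profitable loop is CNY → JPY → GBP → CNY:
CNY 85,000.00 ÷ 0.044403 = JPY 1,914,285
JPY 1,914,285 ÷ 189.00 = GBP 10,128.49
GBP 10,128.49 × 8.4635 = CNY 85,722.50
Profit = CNY 85,722.50 − CNY 85,000.00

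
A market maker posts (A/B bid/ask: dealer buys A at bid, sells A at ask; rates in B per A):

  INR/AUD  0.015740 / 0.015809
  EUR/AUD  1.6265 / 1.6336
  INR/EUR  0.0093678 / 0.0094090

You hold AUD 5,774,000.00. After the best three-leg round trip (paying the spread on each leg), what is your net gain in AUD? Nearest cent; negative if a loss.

Best loop AUD → EUR → INR → AUD:
AUD 5,774,000.00 ÷ 1.6336 (buy EUR at ask) = EUR 3,534,524.98
EUR 3,534,524.98 ÷ 0.0094090 (buy INR at ask) = INR 375,653,626.90
INR 375,653,626.90 × 0.015740 (sell INR at bid) = AUD 5,912,788.09

Net profit: AUD 138,788.09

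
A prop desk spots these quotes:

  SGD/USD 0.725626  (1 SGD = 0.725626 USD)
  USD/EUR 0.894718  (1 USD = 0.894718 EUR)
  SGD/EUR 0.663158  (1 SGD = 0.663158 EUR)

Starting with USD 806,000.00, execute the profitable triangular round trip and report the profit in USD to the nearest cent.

Profitable loop is USD → SGD → EUR → USD:
USD 806,000.00 ÷ 0.725626 = SGD 1,110,765.05
SGD 1,110,765.05 × 0.663158 = EUR 736,612.73
EUR 736,612.73 ÷ 0.894718 = USD 823,290.39
Profit = USD 823,290.39 − USD 806,000.00

Profit: USD 17,290.39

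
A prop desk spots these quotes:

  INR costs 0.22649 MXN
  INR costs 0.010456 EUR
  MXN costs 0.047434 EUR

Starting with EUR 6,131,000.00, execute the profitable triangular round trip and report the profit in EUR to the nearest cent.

Profit: EUR 168,477.41

Profitable loop is EUR → INR → MXN → EUR:
EUR 6,131,000.00 ÷ 0.010456 = INR 586,361,897.48
INR 586,361,897.48 × 0.22649 = MXN 132,805,106.16
MXN 132,805,106.16 × 0.047434 = EUR 6,299,477.41
Profit = EUR 6,299,477.41 − EUR 6,131,000.00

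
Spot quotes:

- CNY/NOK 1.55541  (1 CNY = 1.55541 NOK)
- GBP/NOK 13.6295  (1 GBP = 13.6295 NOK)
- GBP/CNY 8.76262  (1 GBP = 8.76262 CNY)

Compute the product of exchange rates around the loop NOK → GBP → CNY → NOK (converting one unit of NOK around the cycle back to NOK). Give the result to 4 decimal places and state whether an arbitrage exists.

1.0000 (no arbitrage)

Around NOK → GBP → CNY → NOK: 1 ÷ 13.6295 × 8.76262 × 1.55541 = 0.999998
Product ≈ 1 (deviation 0.000%, within rounding noise).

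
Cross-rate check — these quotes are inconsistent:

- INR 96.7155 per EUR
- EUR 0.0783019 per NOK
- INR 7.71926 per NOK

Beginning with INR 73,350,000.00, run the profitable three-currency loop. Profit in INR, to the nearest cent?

Profitable loop is INR → EUR → NOK → INR:
INR 73,350,000.00 ÷ 96.7155 = EUR 758,409.98
EUR 758,409.98 ÷ 0.0783019 = NOK 9,685,716.13
NOK 9,685,716.13 × 7.71926 = INR 74,766,561.07
Profit = INR 74,766,561.07 − INR 73,350,000.00

Profit: INR 1,416,561.07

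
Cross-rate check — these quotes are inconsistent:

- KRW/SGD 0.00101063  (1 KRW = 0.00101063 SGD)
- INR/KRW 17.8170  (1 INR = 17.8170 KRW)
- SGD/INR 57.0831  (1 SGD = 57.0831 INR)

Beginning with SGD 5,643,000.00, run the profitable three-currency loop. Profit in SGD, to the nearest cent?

Profit: SGD 157,218.66

Profitable loop is SGD → INR → KRW → SGD:
SGD 5,643,000.00 × 57.0831 = INR 322,119,933.30
INR 322,119,933.30 × 17.8170 = KRW 5,739,210,852
KRW 5,739,210,852 × 0.00101063 = SGD 5,800,218.66
Profit = SGD 5,800,218.66 − SGD 5,643,000.00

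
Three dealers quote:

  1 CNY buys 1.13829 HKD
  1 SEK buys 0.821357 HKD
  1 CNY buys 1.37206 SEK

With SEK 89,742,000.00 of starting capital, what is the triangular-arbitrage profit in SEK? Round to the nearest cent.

Profitable loop is SEK → CNY → HKD → SEK:
SEK 89,742,000.00 ÷ 1.37206 = CNY 65,406,760.64
CNY 65,406,760.64 × 1.13829 = HKD 74,451,861.57
HKD 74,451,861.57 ÷ 0.821357 = SEK 90,644,946.80
Profit = SEK 90,644,946.80 − SEK 89,742,000.00

Profit: SEK 902,946.80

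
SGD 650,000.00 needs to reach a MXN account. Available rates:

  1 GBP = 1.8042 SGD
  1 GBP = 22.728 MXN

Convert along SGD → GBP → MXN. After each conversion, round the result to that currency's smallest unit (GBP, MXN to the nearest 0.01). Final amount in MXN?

SGD 650,000.00 ÷ 1.8042 = GBP 360,270.48
GBP 360,270.48 × 22.728 = MXN 8,188,227.47

MXN 8,188,227.47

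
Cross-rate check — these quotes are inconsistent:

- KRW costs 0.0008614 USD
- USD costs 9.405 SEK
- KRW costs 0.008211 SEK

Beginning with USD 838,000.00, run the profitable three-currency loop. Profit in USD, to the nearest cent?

Profit: USD 11,329.88

Profitable loop is USD → KRW → SEK → USD:
USD 838,000.00 ÷ 0.0008614 = KRW 972,834,920
KRW 972,834,920 × 0.008211 = SEK 7,987,947.53
SEK 7,987,947.53 ÷ 9.405 = USD 849,329.88
Profit = USD 849,329.88 − USD 838,000.00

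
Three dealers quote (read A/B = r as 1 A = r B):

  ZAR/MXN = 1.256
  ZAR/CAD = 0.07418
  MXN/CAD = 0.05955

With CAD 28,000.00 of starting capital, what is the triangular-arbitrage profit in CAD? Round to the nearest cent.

Profitable loop is CAD → ZAR → MXN → CAD:
CAD 28,000.00 ÷ 0.07418 = ZAR 377,460.23
ZAR 377,460.23 × 1.256 = MXN 474,090.05
MXN 474,090.05 × 0.05955 = CAD 28,232.06
Profit = CAD 28,232.06 − CAD 28,000.00

Profit: CAD 232.06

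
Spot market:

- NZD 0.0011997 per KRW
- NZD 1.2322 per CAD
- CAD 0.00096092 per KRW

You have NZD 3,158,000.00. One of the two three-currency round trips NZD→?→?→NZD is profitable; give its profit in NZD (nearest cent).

Profitable loop is NZD → CAD → KRW → NZD:
NZD 3,158,000.00 ÷ 1.2322 = CAD 2,562,895.63
CAD 2,562,895.63 ÷ 0.00096092 = KRW 2,667,126,955
KRW 2,667,126,955 × 0.0011997 = NZD 3,199,752.21
Profit = NZD 3,199,752.21 − NZD 3,158,000.00

Profit: NZD 41,752.21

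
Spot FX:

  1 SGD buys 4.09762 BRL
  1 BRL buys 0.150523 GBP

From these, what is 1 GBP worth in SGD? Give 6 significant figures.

GBP/SGD = 1.62131

1 GBP ÷ 0.150523 = 6.6435 BRL
6.6435 BRL ÷ 4.09762 = 1.62131 SGD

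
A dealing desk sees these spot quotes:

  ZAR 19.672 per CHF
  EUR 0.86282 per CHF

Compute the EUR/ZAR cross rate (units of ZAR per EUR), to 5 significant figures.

1 EUR ÷ 0.86282 = 1.15899 CHF
1.15899 CHF × 19.672 = 22.7997 ZAR

EUR/ZAR = 22.800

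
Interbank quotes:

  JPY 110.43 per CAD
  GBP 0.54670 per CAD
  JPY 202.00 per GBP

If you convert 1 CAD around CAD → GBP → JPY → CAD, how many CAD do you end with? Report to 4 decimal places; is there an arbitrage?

1.0000 (no arbitrage)

Around CAD → GBP → JPY → CAD: 1 × 0.54670 × 202.00 ÷ 110.43 = 1.000031
Product ≈ 1 (deviation 0.003%, within rounding noise).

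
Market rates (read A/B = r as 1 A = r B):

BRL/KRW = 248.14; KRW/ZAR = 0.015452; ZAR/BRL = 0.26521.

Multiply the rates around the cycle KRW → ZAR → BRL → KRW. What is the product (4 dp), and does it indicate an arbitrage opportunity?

Around KRW → ZAR → BRL → KRW: 1 × 0.015452 × 0.26521 × 248.14 = 1.016884
Product > 1; profitable direction is KRW → ZAR → BRL → KRW.

1.0169 (arbitrage exists)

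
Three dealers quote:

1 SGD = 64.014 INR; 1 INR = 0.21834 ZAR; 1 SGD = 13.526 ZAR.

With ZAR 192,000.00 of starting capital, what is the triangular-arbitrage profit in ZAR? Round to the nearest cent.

Profitable loop is ZAR → SGD → INR → ZAR:
ZAR 192,000.00 ÷ 13.526 = SGD 14,194.88
SGD 14,194.88 × 64.014 = INR 908,671.30
INR 908,671.30 × 0.21834 = ZAR 198,399.29
Profit = ZAR 198,399.29 − ZAR 192,000.00

Profit: ZAR 6,399.29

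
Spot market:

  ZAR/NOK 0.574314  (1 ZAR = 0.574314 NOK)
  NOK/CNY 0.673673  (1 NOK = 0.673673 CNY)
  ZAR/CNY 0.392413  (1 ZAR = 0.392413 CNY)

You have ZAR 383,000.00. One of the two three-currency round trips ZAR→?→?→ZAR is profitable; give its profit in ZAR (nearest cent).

Profitable loop is ZAR → CNY → NOK → ZAR:
ZAR 383,000.00 × 0.392413 = CNY 150,294.18
CNY 150,294.18 ÷ 0.673673 = NOK 223,096.63
NOK 223,096.63 ÷ 0.574314 = ZAR 388,457.59
Profit = ZAR 388,457.59 − ZAR 383,000.00

Profit: ZAR 5,457.59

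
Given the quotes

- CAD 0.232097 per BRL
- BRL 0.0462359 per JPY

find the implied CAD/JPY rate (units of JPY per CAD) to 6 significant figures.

CAD/JPY = 93.1861

1 CAD ÷ 0.232097 = 4.30854 BRL
4.30854 BRL ÷ 0.0462359 = 93.1861 JPY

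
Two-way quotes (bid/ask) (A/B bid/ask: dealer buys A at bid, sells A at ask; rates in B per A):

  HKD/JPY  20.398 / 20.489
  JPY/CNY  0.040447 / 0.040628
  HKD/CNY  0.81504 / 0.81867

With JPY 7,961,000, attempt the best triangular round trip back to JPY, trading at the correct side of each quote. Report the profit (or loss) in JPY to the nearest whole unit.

Best loop JPY → CNY → HKD → JPY:
JPY 7,961,000 × 0.040447 (sell JPY at bid) = CNY 321,998.57
CNY 321,998.57 ÷ 0.81867 (buy HKD at ask) = HKD 393,319.12
HKD 393,319.12 × 20.398 (sell HKD at bid) = JPY 8,022,923

Net profit: JPY 61,923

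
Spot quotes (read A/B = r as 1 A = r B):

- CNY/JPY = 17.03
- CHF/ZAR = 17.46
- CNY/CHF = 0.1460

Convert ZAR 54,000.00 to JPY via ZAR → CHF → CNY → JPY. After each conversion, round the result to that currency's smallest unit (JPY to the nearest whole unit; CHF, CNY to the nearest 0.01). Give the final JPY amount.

JPY 360,754

ZAR 54,000.00 ÷ 17.46 = CHF 3,092.78
CHF 3,092.78 ÷ 0.1460 = CNY 21,183.42
CNY 21,183.42 × 17.03 = JPY 360,754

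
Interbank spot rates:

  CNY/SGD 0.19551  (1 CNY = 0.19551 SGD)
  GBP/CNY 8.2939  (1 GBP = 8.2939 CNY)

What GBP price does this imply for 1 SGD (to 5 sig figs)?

1 SGD ÷ 0.19551 = 5.11483 CNY
5.11483 CNY ÷ 8.2939 = 0.616698 GBP

SGD/GBP = 0.61670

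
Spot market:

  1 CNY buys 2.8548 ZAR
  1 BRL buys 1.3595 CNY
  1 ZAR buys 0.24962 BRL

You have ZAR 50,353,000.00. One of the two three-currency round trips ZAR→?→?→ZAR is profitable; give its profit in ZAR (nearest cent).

Profit: ZAR 1,621,589.96

Profitable loop is ZAR → CNY → BRL → ZAR:
ZAR 50,353,000.00 ÷ 2.8548 = CNY 17,638,013.17
CNY 17,638,013.17 ÷ 1.3595 = BRL 12,973,897.15
BRL 12,973,897.15 ÷ 0.24962 = ZAR 51,974,589.96
Profit = ZAR 51,974,589.96 − ZAR 50,353,000.00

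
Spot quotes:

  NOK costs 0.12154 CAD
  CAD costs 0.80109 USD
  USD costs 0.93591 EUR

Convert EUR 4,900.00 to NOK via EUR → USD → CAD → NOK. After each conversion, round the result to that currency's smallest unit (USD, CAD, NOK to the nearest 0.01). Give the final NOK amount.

NOK 53,772.67

EUR 4,900.00 ÷ 0.93591 = USD 5,235.55
USD 5,235.55 ÷ 0.80109 = CAD 6,535.53
CAD 6,535.53 ÷ 0.12154 = NOK 53,772.67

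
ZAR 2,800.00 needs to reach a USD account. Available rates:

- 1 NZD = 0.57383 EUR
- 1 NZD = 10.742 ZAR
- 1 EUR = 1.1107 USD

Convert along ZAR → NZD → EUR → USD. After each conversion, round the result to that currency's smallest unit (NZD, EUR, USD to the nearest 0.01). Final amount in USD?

ZAR 2,800.00 ÷ 10.742 = NZD 260.66
NZD 260.66 × 0.57383 = EUR 149.57
EUR 149.57 × 1.1107 = USD 166.13

USD 166.13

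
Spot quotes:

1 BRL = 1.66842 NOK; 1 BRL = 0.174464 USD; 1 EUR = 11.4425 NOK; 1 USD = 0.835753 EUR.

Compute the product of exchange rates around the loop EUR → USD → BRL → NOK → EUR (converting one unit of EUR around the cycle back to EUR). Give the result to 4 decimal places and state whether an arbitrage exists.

Around EUR → USD → BRL → NOK → EUR: 1 ÷ 0.835753 ÷ 0.174464 × 1.66842 ÷ 11.4425 = 1.000002
Product ≈ 1 (deviation 0.000%, within rounding noise).

1.0000 (no arbitrage)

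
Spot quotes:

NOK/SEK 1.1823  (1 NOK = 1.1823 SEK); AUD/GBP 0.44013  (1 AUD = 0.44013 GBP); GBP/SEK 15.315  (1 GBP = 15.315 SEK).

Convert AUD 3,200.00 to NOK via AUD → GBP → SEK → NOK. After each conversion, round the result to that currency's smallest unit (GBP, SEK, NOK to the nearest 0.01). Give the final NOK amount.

NOK 18,244.06

AUD 3,200.00 × 0.44013 = GBP 1,408.42
GBP 1,408.42 × 15.315 = SEK 21,569.95
SEK 21,569.95 ÷ 1.1823 = NOK 18,244.06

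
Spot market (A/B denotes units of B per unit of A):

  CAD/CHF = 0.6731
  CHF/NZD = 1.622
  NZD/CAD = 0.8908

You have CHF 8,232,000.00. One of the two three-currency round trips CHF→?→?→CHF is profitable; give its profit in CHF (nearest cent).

Profit: CHF 232,371.44

Profitable loop is CHF → CAD → NZD → CHF:
CHF 8,232,000.00 ÷ 0.6731 = CAD 12,229,980.69
CAD 12,229,980.69 ÷ 0.8908 = NZD 13,729,210.47
NZD 13,729,210.47 ÷ 1.622 = CHF 8,464,371.44
Profit = CHF 8,464,371.44 − CHF 8,232,000.00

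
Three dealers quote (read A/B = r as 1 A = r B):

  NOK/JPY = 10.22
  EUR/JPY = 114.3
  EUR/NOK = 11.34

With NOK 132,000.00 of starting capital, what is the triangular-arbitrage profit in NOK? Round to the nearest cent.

Profit: NOK 1,841.76

Profitable loop is NOK → JPY → EUR → NOK:
NOK 132,000.00 × 10.22 = JPY 1,349,040
JPY 1,349,040 ÷ 114.3 = EUR 11,802.62
EUR 11,802.62 × 11.34 = NOK 133,841.76
Profit = NOK 133,841.76 − NOK 132,000.00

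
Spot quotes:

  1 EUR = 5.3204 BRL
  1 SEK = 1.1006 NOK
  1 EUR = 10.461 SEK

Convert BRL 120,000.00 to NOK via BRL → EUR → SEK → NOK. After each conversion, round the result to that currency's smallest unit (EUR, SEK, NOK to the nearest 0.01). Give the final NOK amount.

BRL 120,000.00 ÷ 5.3204 = EUR 22,554.70
EUR 22,554.70 × 10.461 = SEK 235,944.72
SEK 235,944.72 × 1.1006 = NOK 259,680.76

NOK 259,680.76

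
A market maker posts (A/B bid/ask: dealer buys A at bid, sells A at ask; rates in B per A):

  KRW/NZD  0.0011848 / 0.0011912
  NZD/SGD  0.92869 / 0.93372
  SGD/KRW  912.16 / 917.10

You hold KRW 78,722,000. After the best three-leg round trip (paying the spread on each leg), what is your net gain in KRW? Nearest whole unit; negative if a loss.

Net profit: KRW 288,163

Best loop KRW → NZD → SGD → KRW:
KRW 78,722,000 × 0.0011848 (sell KRW at bid) = NZD 93,269.83
NZD 93,269.83 × 0.92869 (sell NZD at bid) = SGD 86,618.75
SGD 86,618.75 × 912.16 (sell SGD at bid) = KRW 79,010,163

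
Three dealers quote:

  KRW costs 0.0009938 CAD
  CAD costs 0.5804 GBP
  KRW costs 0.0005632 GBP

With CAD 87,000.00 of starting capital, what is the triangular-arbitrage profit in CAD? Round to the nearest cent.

Profitable loop is CAD → GBP → KRW → CAD:
CAD 87,000.00 × 0.5804 = GBP 50,494.80
GBP 50,494.80 ÷ 0.0005632 = KRW 89,656,960
KRW 89,656,960 × 0.0009938 = CAD 89,101.09
Profit = CAD 89,101.09 − CAD 87,000.00

Profit: CAD 2,101.09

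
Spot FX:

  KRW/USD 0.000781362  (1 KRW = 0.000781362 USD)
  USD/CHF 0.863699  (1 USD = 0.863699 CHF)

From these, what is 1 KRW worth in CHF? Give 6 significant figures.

KRW/CHF = 0.000674862

1 KRW × 0.000781362 = 0.000781362 USD
0.000781362 USD × 0.863699 = 0.000674862 CHF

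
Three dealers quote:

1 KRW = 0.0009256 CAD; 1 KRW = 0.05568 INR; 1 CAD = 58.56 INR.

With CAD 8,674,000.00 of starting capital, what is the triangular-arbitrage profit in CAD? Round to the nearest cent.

Profit: CAD 236,339.06

Profitable loop is CAD → KRW → INR → CAD:
CAD 8,674,000.00 ÷ 0.0009256 = KRW 9,371,218,669
KRW 9,371,218,669 × 0.05568 = INR 521,789,455.49
INR 521,789,455.49 ÷ 58.56 = CAD 8,910,339.06
Profit = CAD 8,910,339.06 − CAD 8,674,000.00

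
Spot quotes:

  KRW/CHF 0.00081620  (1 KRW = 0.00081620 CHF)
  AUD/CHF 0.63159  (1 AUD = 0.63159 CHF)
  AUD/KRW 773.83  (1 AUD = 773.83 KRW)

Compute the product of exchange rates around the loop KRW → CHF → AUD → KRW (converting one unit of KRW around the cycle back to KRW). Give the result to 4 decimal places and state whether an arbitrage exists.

1.0000 (no arbitrage)

Around KRW → CHF → AUD → KRW: 1 × 0.00081620 ÷ 0.63159 × 773.83 = 1.000016
Product ≈ 1 (deviation 0.002%, within rounding noise).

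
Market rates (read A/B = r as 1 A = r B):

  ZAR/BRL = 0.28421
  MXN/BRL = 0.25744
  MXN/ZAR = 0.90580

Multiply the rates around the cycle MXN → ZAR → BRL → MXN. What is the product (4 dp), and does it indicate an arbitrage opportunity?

Around MXN → ZAR → BRL → MXN: 1 × 0.90580 × 0.28421 ÷ 0.25744 = 0.999990
Product ≈ 1 (deviation 0.001%, within rounding noise).

1.0000 (no arbitrage)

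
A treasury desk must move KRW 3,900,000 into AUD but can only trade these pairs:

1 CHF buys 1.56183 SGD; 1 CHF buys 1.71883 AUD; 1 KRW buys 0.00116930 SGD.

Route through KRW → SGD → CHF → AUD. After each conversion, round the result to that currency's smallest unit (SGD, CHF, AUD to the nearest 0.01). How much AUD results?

AUD 5,018.67

KRW 3,900,000 × 0.00116930 = SGD 4,560.27
SGD 4,560.27 ÷ 1.56183 = CHF 2,919.82
CHF 2,919.82 × 1.71883 = AUD 5,018.67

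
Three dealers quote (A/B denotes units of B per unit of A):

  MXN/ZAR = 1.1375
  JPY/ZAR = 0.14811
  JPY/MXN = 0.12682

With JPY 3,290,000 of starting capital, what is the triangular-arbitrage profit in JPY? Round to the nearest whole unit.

Profitable loop is JPY → ZAR → MXN → JPY:
JPY 3,290,000 × 0.14811 = ZAR 487,281.90
ZAR 487,281.90 ÷ 1.1375 = MXN 428,379.69
MXN 428,379.69 ÷ 0.12682 = JPY 3,377,856
Profit = JPY 3,377,856 − JPY 3,290,000

Profit: JPY 87,856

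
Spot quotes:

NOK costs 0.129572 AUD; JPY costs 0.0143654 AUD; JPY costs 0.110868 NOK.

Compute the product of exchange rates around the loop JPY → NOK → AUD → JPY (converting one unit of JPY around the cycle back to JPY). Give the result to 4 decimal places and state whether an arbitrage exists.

Around JPY → NOK → AUD → JPY: 1 × 0.110868 × 0.129572 ÷ 0.0143654 = 0.999999
Product ≈ 1 (deviation 0.000%, within rounding noise).

1.0000 (no arbitrage)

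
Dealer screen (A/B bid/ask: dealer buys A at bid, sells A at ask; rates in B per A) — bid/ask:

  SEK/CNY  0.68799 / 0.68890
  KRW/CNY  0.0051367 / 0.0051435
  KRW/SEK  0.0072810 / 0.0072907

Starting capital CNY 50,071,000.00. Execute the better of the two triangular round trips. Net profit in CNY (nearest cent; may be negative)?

Net profit: CNY 1,137,853.71

Best loop CNY → SEK → KRW → CNY:
CNY 50,071,000.00 ÷ 0.68890 (buy SEK at ask) = SEK 72,682,537.38
SEK 72,682,537.38 ÷ 0.0072907 (buy KRW at ask) = KRW 9,969,212,473
KRW 9,969,212,473 × 0.0051367 (sell KRW at bid) = CNY 51,208,853.71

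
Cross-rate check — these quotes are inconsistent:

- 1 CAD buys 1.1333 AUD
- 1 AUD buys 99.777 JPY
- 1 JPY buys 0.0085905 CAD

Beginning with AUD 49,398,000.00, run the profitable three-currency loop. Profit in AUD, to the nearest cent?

Profitable loop is AUD → CAD → JPY → AUD:
AUD 49,398,000.00 ÷ 1.1333 = CAD 43,587,752.58
CAD 43,587,752.58 ÷ 0.0085905 = JPY 5,073,948,266
JPY 5,073,948,266 ÷ 99.777 = AUD 50,852,884.59
Profit = AUD 50,852,884.59 − AUD 49,398,000.00

Profit: AUD 1,454,884.59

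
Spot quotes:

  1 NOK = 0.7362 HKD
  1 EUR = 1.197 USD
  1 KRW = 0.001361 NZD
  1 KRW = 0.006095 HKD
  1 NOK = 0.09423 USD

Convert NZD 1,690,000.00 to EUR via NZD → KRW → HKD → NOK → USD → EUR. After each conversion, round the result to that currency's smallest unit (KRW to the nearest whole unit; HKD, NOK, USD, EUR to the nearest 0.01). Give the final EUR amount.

NZD 1,690,000.00 ÷ 0.001361 = KRW 1,241,734,019
KRW 1,241,734,019 × 0.006095 = HKD 7,568,368.85
HKD 7,568,368.85 ÷ 0.7362 = NOK 10,280,316.29
NOK 10,280,316.29 × 0.09423 = USD 968,714.20
USD 968,714.20 ÷ 1.197 = EUR 809,285.05

EUR 809,285.05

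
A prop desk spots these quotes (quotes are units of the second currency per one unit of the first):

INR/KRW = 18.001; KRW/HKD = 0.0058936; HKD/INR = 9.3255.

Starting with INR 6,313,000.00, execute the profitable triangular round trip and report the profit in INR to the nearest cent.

Profit: INR 67,965.17

Profitable loop is INR → HKD → KRW → INR:
INR 6,313,000.00 ÷ 9.3255 = HKD 676,961.02
HKD 676,961.02 ÷ 0.0058936 = KRW 114,863,754
KRW 114,863,754 ÷ 18.001 = INR 6,380,965.17
Profit = INR 6,380,965.17 − INR 6,313,000.00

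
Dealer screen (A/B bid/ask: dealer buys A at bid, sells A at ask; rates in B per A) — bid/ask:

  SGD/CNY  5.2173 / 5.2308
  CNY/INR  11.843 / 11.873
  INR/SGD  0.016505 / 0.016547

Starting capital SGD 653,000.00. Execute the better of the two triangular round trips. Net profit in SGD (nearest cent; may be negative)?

Best loop SGD → CNY → INR → SGD:
SGD 653,000.00 × 5.2173 (sell SGD at bid) = CNY 3,406,896.90
CNY 3,406,896.90 × 11.843 (sell CNY at bid) = INR 40,347,879.99
INR 40,347,879.99 × 0.016505 (sell INR at bid) = SGD 665,941.76

Net profit: SGD 12,941.76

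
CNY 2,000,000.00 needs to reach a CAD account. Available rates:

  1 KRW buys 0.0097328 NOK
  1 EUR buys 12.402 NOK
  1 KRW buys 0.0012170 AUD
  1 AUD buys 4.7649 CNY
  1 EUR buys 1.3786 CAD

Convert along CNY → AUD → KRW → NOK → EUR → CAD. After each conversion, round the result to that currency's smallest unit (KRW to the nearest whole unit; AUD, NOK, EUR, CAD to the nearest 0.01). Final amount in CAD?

CAD 373,138.42

CNY 2,000,000.00 ÷ 4.7649 = AUD 419,735.99
AUD 419,735.99 ÷ 0.0012170 = KRW 344,893,993
KRW 344,893,993 × 0.0097328 = NOK 3,356,784.26
NOK 3,356,784.26 ÷ 12.402 = EUR 270,664.75
EUR 270,664.75 × 1.3786 = CAD 373,138.42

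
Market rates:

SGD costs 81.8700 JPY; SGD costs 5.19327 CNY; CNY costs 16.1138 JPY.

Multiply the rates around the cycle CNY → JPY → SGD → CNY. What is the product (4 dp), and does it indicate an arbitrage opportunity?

1.0221 (arbitrage exists)

Around CNY → JPY → SGD → CNY: 1 × 16.1138 ÷ 81.8700 × 5.19327 = 1.022149
Product > 1; profitable direction is CNY → JPY → SGD → CNY.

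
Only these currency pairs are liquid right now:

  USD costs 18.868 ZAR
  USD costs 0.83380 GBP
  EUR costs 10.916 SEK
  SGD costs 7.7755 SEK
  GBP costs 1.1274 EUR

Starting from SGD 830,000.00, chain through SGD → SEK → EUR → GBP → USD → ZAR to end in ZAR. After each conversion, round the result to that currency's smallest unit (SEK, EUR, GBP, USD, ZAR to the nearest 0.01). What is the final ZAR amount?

ZAR 11,866,669.16

SGD 830,000.00 × 7.7755 = SEK 6,453,665.00
SEK 6,453,665.00 ÷ 10.916 = EUR 591,211.52
EUR 591,211.52 ÷ 1.1274 = GBP 524,402.63
GBP 524,402.63 ÷ 0.83380 = USD 628,930.95
USD 628,930.95 × 18.868 = ZAR 11,866,669.16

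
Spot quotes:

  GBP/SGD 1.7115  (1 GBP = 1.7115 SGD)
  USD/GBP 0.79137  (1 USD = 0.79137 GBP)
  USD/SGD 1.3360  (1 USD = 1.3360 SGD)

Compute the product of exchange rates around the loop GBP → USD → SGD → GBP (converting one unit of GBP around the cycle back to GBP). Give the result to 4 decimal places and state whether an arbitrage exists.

0.9864 (arbitrage exists)

Around GBP → USD → SGD → GBP: 1 ÷ 0.79137 × 1.3360 ÷ 1.7115 = 0.986393
Product < 1; profitable direction is GBP → SGD → USD → GBP.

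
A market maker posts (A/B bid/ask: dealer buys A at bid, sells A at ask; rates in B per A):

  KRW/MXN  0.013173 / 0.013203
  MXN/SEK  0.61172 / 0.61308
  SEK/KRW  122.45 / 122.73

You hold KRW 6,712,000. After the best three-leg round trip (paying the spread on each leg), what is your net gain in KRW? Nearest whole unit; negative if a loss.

Best loop KRW → SEK → MXN → KRW:
KRW 6,712,000 ÷ 122.73 (buy SEK at ask) = SEK 54,689.16
SEK 54,689.16 ÷ 0.61308 (buy MXN at ask) = MXN 89,203.95
MXN 89,203.95 ÷ 0.013203 (buy KRW at ask) = KRW 6,756,339

Net profit: KRW 44,339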